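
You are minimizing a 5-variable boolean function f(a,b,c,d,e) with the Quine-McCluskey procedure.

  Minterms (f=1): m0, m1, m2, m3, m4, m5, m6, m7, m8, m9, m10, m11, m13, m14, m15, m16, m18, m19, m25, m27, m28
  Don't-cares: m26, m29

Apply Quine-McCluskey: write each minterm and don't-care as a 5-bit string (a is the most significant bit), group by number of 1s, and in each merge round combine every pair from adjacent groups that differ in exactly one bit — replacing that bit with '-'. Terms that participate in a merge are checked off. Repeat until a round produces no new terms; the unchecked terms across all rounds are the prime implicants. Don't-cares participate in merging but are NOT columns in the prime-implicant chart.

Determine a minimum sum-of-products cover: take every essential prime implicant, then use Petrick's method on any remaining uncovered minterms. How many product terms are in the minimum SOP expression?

7

size-2^0 implicants → 00000(✓)  00001(✓)  00010(✓)  00011(✓)  00100(✓)  00101(✓)  00110(✓)  00111(✓)  01000(✓)  01001(✓)  01010(✓)  01011(✓)  01101(✓)  01110(✓)  01111(✓)  10000(✓)  10010(✓)  10011(✓)  11001(✓)  11010(✓)  11011(✓)  11100(✓)  11101(✓)
size-2^1 implicants → -0000(✓)  -0010(✓)  -0011(✓)  -1001(✓)  -1010(✓)  -1011(✓)  -1101(✓)  0-000(✓)  0-001(✓)  0-010(✓)  0-011(✓)  0-101(✓)  0-110(✓)  0-111(✓)  00-00(✓)  00-01(✓)  00-10(✓)  00-11(✓)  000-0(✓)  000-1(✓)  0000-(✓)  0001-(✓)  001-0(✓)  001-1(✓)  0010-(✓)  0011-(✓)  01-01(✓)  01-10(✓)  01-11(✓)  010-0(✓)  010-1(✓)  0100-(✓)  0101-(✓)  011-1(✓)  0111-(✓)  1-010(✓)  1-011(✓)  100-0(✓)  1001-(✓)  11-01(✓)  110-1(✓)  1101-(✓)  1110-
size-2^2 implicants → --010(✓)  --011(✓)  -00-0  -001-(✓)  -1-01  -10-1  -101-(✓)  0--01(✓)  0--10(✓)  0--11(✓)  0-0-0(✓)  0-0-1(✓)  0-00-(✓)  0-01-(✓)  0-1-1(✓)  0-11-(✓)  00--0(✓)  00--1(✓)  00-0-(✓)  00-1-(✓)  000--(✓)  001--(✓)  01--1(✓)  01-1-(✓)  010--(✓)  1-01-(✓)
size-2^3 implicants → --01-  0---1  0--1-  0-0--  00---
Unchecked terms (primes): --01-, -00-0, -1-01, -10-1, 0---1, 0--1-, 0-0--, 00---, 1110-
Minterm coverage:
  m0 ⊆ -00-0,0-0--,00---
  m1 ⊆ 0---1,0-0--,00---
  m2 ⊆ --01-,-00-0,0--1-,0-0--,00---
  m3 ⊆ --01-,0---1,0--1-,0-0--,00---
  m4 ⊆ 00--- [E]
  m5 ⊆ 0---1,00---
  m6 ⊆ 0--1-,00---
  m7 ⊆ 0---1,0--1-,00---
  m8 ⊆ 0-0-- [E]
  m9 ⊆ -1-01,-10-1,0---1,0-0--
  m10 ⊆ --01-,0--1-,0-0--
  m11 ⊆ --01-,-10-1,0---1,0--1-,0-0--
  m13 ⊆ -1-01,0---1
  m14 ⊆ 0--1- [E]
  m15 ⊆ 0---1,0--1-
  m16 ⊆ -00-0 [E]
  m18 ⊆ --01-,-00-0
  m19 ⊆ --01- [E]
  m25 ⊆ -1-01,-10-1
  m27 ⊆ --01-,-10-1
  m28 ⊆ 1110- [E]
E = {--01-, -00-0, 0--1-, 0-0--, 00---, 1110-}
Petrick residual → -1-01
Cover = c'd + b'c'e' + bd'e + a'd + a'c' + a'b' + abcd'  |cover|=7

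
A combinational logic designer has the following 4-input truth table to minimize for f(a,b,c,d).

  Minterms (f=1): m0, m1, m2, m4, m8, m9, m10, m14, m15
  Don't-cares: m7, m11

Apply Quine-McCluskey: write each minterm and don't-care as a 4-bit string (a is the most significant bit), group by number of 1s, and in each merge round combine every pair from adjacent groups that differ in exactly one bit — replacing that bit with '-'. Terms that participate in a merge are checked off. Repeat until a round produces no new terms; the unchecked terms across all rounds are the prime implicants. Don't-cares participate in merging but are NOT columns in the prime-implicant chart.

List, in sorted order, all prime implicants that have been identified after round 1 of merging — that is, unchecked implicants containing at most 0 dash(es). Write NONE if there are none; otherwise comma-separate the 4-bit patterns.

[col 0] 0000*, 0001*, 0010*, 0100*, 0111*, 1000*, 1001*, 1010*, 1011*, 1110*, 1111*
[col 1] -000*, -001*, -010*, -111, 0-00, 00-0*, 000-*, 1-10*, 1-11*, 10-0*, 10-1*, 100-*, 101-*, 111-*
[col 2] -0-0, -00-, 1-1-, 10--
Prime implicants: -0-0, -00-, -111, 0-00, 1-1-, 10--

NONE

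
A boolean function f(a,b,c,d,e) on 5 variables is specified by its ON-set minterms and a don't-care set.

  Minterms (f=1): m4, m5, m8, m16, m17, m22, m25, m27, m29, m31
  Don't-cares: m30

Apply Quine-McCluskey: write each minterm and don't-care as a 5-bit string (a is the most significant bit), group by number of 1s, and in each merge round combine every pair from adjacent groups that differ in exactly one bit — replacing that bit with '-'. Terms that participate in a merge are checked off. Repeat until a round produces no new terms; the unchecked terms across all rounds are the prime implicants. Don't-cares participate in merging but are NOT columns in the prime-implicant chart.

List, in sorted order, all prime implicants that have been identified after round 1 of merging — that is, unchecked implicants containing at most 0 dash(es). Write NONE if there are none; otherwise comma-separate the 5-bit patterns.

Round 0: 00100✓ 00101✓ 01000 10000✓ 10001✓ 10110✓ 11001✓ 11011✓ 11101✓ 11110✓ 11111✓
Round 1: 0010- 1-001 1-110 1000- 11-01✓ 11-11✓ 110-1✓ 111-1✓ 1111-
Round 2: 11--1
PIs = {0010-, 01000, 1-001, 1-110, 1000-, 11--1, 1111-}

01000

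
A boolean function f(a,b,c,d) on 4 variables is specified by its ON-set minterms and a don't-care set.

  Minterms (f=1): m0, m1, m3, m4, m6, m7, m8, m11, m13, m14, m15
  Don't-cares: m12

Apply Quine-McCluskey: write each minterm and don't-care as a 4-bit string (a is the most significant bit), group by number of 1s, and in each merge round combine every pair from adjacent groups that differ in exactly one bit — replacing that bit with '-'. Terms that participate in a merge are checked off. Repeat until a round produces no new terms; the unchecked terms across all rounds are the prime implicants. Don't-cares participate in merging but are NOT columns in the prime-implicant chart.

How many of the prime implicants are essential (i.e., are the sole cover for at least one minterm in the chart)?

[col 0] 0000*, 0001*, 0011*, 0100*, 0110*, 0111*, 1000*, 1011*, 1100*, 1101*, 1110*, 1111*
[col 1] -000*, -011*, -100*, -110*, -111*, 0-00*, 0-11*, 00-1, 000-, 01-0*, 011-*, 1-00*, 1-11*, 11-0*, 11-1*, 110-*, 111-*
[col 2] --00, --11, -1-0, -11-, 11--
Prime implicants: --00, --11, -1-0, -11-, 00-1, 000-, 11--
PI chart (minterm → PIs covering it):
  0 | --00,000-
  1 | 00-1,000-
  3 | --11,00-1
  4 | --00,-1-0
  6 | -1-0,-11-
  7 | --11,-11-
  8 | --00  (sole → essential)
  11 | --11  (sole → essential)
  13 | 11--  (sole → essential)
  14 | -1-0,-11-,11--
  15 | --11,-11-,11--
Essential prime implicants: --00, --11, 11--

3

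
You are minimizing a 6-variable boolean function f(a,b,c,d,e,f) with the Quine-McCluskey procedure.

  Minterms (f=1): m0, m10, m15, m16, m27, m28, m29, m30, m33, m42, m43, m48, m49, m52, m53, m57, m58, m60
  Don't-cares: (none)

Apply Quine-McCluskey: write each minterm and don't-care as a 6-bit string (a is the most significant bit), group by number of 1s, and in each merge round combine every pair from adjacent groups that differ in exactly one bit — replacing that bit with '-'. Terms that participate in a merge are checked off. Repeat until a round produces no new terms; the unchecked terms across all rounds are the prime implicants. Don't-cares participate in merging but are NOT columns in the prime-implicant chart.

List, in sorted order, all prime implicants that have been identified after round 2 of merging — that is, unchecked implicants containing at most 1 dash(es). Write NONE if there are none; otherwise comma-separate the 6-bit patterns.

-01010, -10000, -11100, 0-0000, 001111, 011011, 0111-0, 01110-, 1-0001, 1-1010, 10101-, 11-001, 11-100

size-2^0 implicants → 000000(✓)  001010(✓)  001111  010000(✓)  011011  011100(✓)  011101(✓)  011110(✓)  100001(✓)  101010(✓)  101011(✓)  110000(✓)  110001(✓)  110100(✓)  110101(✓)  111001(✓)  111010(✓)  111100(✓)
size-2^1 implicants → -01010  -10000  -11100  0-0000  0111-0  01110-  1-0001  1-1010  10101-  11-001  11-100  110-00(✓)  110-01(✓)  11000-(✓)  11010-(✓)
size-2^2 implicants → 110-0-
Unchecked terms (primes): -01010, -10000, -11100, 0-0000, 001111, 011011, 0111-0, 01110-, 1-0001, 1-1010, 10101-, 11-001, 11-100, 110-0-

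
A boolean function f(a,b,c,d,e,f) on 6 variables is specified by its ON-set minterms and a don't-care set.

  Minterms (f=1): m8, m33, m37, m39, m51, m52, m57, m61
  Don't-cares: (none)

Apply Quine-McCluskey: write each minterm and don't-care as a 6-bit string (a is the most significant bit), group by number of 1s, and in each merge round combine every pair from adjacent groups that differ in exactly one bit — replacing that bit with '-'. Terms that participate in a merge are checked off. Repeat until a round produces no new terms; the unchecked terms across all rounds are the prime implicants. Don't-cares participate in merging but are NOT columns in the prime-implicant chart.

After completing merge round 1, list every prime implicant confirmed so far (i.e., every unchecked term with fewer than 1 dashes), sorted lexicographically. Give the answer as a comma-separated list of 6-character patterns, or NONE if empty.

001000, 110011, 110100

size-2^0 implicants → 001000  100001(✓)  100101(✓)  100111(✓)  110011  110100  111001(✓)  111101(✓)
size-2^1 implicants → 100-01  1001-1  111-01
Unchecked terms (primes): 001000, 100-01, 1001-1, 110011, 110100, 111-01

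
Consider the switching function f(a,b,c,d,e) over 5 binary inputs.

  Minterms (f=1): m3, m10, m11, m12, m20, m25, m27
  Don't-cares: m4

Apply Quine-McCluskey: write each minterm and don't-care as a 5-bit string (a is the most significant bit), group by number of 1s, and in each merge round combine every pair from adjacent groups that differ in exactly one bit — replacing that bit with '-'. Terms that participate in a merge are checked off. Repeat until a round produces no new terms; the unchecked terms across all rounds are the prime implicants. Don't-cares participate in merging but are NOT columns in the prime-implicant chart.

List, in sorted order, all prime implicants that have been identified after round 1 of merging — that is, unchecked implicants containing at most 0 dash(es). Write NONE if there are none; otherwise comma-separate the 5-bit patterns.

NONE

Round 0: 00011✓ 00100✓ 01010✓ 01011✓ 01100✓ 10100✓ 11001✓ 11011✓
Round 1: -0100 -1011 0-011 0-100 0101- 110-1
PIs = {-0100, -1011, 0-011, 0-100, 0101-, 110-1}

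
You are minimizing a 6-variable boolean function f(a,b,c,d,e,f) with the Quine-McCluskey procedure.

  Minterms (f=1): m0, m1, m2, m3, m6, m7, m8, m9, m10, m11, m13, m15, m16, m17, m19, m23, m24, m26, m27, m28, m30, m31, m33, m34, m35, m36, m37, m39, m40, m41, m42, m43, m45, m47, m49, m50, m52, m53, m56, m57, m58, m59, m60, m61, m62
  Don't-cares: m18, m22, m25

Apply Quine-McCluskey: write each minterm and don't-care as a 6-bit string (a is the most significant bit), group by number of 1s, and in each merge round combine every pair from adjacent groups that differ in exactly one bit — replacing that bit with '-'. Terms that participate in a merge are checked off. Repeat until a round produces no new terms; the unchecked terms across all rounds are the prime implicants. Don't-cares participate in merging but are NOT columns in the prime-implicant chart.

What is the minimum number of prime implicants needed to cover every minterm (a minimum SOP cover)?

10

size-2^0 implicants → 000000(✓)  000001(✓)  000010(✓)  000011(✓)  000110(✓)  000111(✓)  001000(✓)  001001(✓)  001010(✓)  001011(✓)  001101(✓)  001111(✓)  010000(✓)  010001(✓)  010010(✓)  010011(✓)  010110(✓)  010111(✓)  011000(✓)  011001(✓)  011010(✓)  011011(✓)  011100(✓)  011110(✓)  011111(✓)  100001(✓)  100010(✓)  100011(✓)  100100(✓)  100101(✓)  100111(✓)  101000(✓)  101001(✓)  101010(✓)  101011(✓)  101101(✓)  101111(✓)  110001(✓)  110010(✓)  110100(✓)  110101(✓)  111000(✓)  111001(✓)  111010(✓)  111011(✓)  111100(✓)  111101(✓)  111110(✓)
size-2^1 implicants → -00001(✓)  -00010(✓)  -00011(✓)  -00111(✓)  -01000(✓)  -01001(✓)  -01010(✓)  -01011(✓)  -01101(✓)  -01111(✓)  -10001(✓)  -10010(✓)  -11000(✓)  -11001(✓)  -11010(✓)  -11011(✓)  -11100(✓)  -11110(✓)  0-0000(✓)  0-0001(✓)  0-0010(✓)  0-0011(✓)  0-0110(✓)  0-0111(✓)  0-1000(✓)  0-1001(✓)  0-1010(✓)  0-1011(✓)  0-1111(✓)  00-000(✓)  00-001(✓)  00-010(✓)  00-011(✓)  00-111(✓)  000-10(✓)  000-11(✓)  0000-0(✓)  0000-1(✓)  00000-(✓)  00001-(✓)  00011-(✓)  001-01(✓)  001-11(✓)  0010-0(✓)  0010-1(✓)  00100-(✓)  00101-(✓)  0011-1(✓)  01-000(✓)  01-001(✓)  01-010(✓)  01-011(✓)  01-110(✓)  01-111(✓)  010-10(✓)  010-11(✓)  0100-0(✓)  0100-1(✓)  01000-(✓)  01001-(✓)  01011-(✓)  011-00(✓)  011-10(✓)  011-11(✓)  0110-0(✓)  0110-1(✓)  01100-(✓)  01101-(✓)  0111-0(✓)  01111-(✓)  1-0001(✓)  1-0010(✓)  1-0100(✓)  1-0101(✓)  1-1000(✓)  1-1001(✓)  1-1010(✓)  1-1011(✓)  1-1101(✓)  10-001(✓)  10-010(✓)  10-011(✓)  10-101(✓)  10-111(✓)  100-01(✓)  100-11(✓)  1000-1(✓)  10001-(✓)  1001-1(✓)  10010-(✓)  101-01(✓)  101-11(✓)  1010-0(✓)  1010-1(✓)  10100-(✓)  10101-(✓)  1011-1(✓)  11-001(✓)  11-010(✓)  11-100(✓)  11-101(✓)  110-01(✓)  11010-(✓)  111-00(✓)  111-01(✓)  111-10(✓)  1110-0(✓)  1110-1(✓)  11100-(✓)  11101-(✓)  1111-0(✓)  11110-(✓)
size-2^2 implicants → --0001(✓)  --0010(✓)  --1000(✓)  --1001(✓)  --1010(✓)  --1011(✓)  -0-001(✓)  -0-010(✓)  -0-011(✓)  -0-111(✓)  -00-11(✓)  -000-1(✓)  -0001-(✓)  -01-01(✓)  -01-11(✓)  -010-0(✓)  -010-1(✓)  -0100-(✓)  -0101-(✓)  -011-1(✓)  -1-001(✓)  -1-010(✓)  -11-00(✓)  -11-10(✓)  -110-0(✓)  -110-1(✓)  -1100-(✓)  -1101-(✓)  -111-0(✓)  0--000(✓)  0--001(✓)  0--010(✓)  0--011(✓)  0--111(✓)  0-0-10(✓)  0-0-11(✓)  0-00-0(✓)  0-00-1(✓)  0-000-(✓)  0-001-(✓)  0-011-(✓)  0-1-11(✓)  0-10-0(✓)  0-10-1(✓)  0-100-(✓)  0-101-(✓)  00--11(✓)  00-0-0(✓)  00-0-1(✓)  00-00-(✓)  00-01-(✓)  000-1-(✓)  0000--(✓)  001--1(✓)  0010--(✓)  01--10(✓)  01--11(✓)  01-0-0(✓)  01-0-1(✓)  01-00-(✓)  01-01-(✓)  01-11-(✓)  010-1-(✓)  0100--(✓)  011--0(✓)  011-1-(✓)  0110--(✓)  1--001(✓)  1--010(✓)  1--101(✓)  1-0-01(✓)  1-010-  1-1-01(✓)  1-10-0(✓)  1-10-1(✓)  1-100-(✓)  1-101-(✓)  10--01(✓)  10--11(✓)  10-0-1(✓)  10-01-(✓)  10-1-1(✓)  100--1(✓)  101--1(✓)  1010--(✓)  11--01(✓)  11-10-  111--0(✓)  111-0-  1110--(✓)
size-2^3 implicants → ---001  ---010  --10-0(✓)  --10-1(✓)  --100-(✓)  --101-(✓)  -0--11  -0-0-1  -0-01-  -01--1  -010--(✓)  -11--0  -110--(✓)  0---11  0--0-0(✓)  0--0-1(✓)  0--00-(✓)  0--01-(✓)  0-0-1-  0-00--(✓)  0-10--(✓)  00-0--(✓)  01--1-  01-0--(✓)  1---01  1-10--(✓)  10---1
size-2^4 implicants → --10--  0--0--
Unchecked terms (primes): ---001, ---010, --10--, -0--11, -0-0-1, -0-01-, -01--1, -11--0, 0---11, 0--0--, 0-0-1-, 01--1-, 1---01, 1-010-, 10---1, 11-10-, 111-0-
Minterm coverage:
  m0 ⊆ 0--0-- [E]
  m1 ⊆ ---001,-0-0-1,0--0--
  m2 ⊆ ---010,-0-01-,0--0--,0-0-1-
  m3 ⊆ -0--11,-0-0-1,-0-01-,0---11,0--0--,0-0-1-
  m6 ⊆ 0-0-1- [E]
  m7 ⊆ -0--11,0---11,0-0-1-
  m8 ⊆ --10--,0--0--
  m9 ⊆ ---001,--10--,-0-0-1,-01--1,0--0--
  m10 ⊆ ---010,--10--,-0-01-,0--0--
  m11 ⊆ --10--,-0--11,-0-0-1,-0-01-,-01--1,0---11,0--0--
  m13 ⊆ -01--1 [E]
  m15 ⊆ -0--11,-01--1,0---11
  m16 ⊆ 0--0-- [E]
  m17 ⊆ ---001,0--0--
  m19 ⊆ 0---11,0--0--,0-0-1-,01--1-
  m23 ⊆ 0---11,0-0-1-,01--1-
  m24 ⊆ --10--,-11--0,0--0--
  m26 ⊆ ---010,--10--,-11--0,0--0--,01--1-
  m27 ⊆ --10--,0---11,0--0--,01--1-
  m28 ⊆ -11--0 [E]
  m30 ⊆ -11--0,01--1-
  m31 ⊆ 0---11,01--1-
  m33 ⊆ ---001,-0-0-1,1---01,10---1
  m34 ⊆ ---010,-0-01-
  m35 ⊆ -0--11,-0-0-1,-0-01-,10---1
  m36 ⊆ 1-010- [E]
  m37 ⊆ 1---01,1-010-,10---1
  m39 ⊆ -0--11,10---1
  m40 ⊆ --10-- [E]
  m41 ⊆ ---001,--10--,-0-0-1,-01--1,1---01,10---1
  m42 ⊆ ---010,--10--,-0-01-
  m43 ⊆ --10--,-0--11,-0-0-1,-0-01-,-01--1,10---1
  m45 ⊆ -01--1,1---01,10---1
  m47 ⊆ -0--11,-01--1,10---1
  m49 ⊆ ---001,1---01
  m50 ⊆ ---010 [E]
  m52 ⊆ 1-010-,11-10-
  m53 ⊆ 1---01,1-010-,11-10-
  m56 ⊆ --10--,-11--0,111-0-
  m57 ⊆ ---001,--10--,1---01,111-0-
  m58 ⊆ ---010,--10--,-11--0
  m59 ⊆ --10-- [E]
  m60 ⊆ -11--0,11-10-,111-0-
  m61 ⊆ 1---01,11-10-,111-0-
  m62 ⊆ -11--0 [E]
E = {---010, --10--, -01--1, -11--0, 0--0--, 0-0-1-, 1-010-}
Petrick residual → -0--11, 0---11, 1---01
Cover = d'ef' + cd' + b'ef + b'cf + bcf' + a'ef + a'd' + a'c'e + ae'f + ac'de'  |cover|=10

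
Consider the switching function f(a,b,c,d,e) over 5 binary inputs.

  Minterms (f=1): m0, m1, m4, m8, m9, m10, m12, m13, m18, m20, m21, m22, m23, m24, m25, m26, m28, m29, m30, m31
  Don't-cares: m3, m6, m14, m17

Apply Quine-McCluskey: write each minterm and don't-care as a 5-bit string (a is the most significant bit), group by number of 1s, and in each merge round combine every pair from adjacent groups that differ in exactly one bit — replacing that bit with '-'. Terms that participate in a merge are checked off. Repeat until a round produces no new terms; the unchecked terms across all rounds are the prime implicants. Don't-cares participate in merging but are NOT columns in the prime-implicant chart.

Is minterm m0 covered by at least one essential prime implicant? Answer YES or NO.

size-2^0 implicants → 00000(✓)  00001(✓)  00011(✓)  00100(✓)  00110(✓)  01000(✓)  01001(✓)  01010(✓)  01100(✓)  01101(✓)  01110(✓)  10001(✓)  10010(✓)  10100(✓)  10101(✓)  10110(✓)  10111(✓)  11000(✓)  11001(✓)  11010(✓)  11100(✓)  11101(✓)  11110(✓)  11111(✓)
size-2^1 implicants → -0001(✓)  -0100(✓)  -0110(✓)  -1000(✓)  -1001(✓)  -1010(✓)  -1100(✓)  -1101(✓)  -1110(✓)  0-000(✓)  0-001(✓)  0-100(✓)  0-110(✓)  00-00(✓)  000-1  0000-(✓)  001-0(✓)  01-00(✓)  01-01(✓)  01-10(✓)  010-0(✓)  0100-(✓)  011-0(✓)  0110-(✓)  1-001(✓)  1-010(✓)  1-100(✓)  1-101(✓)  1-110(✓)  1-111(✓)  10-01(✓)  10-10(✓)  101-0(✓)  101-1(✓)  1010-(✓)  1011-(✓)  11-00(✓)  11-01(✓)  11-10(✓)  110-0(✓)  1100-(✓)  111-0(✓)  111-1(✓)  1110-(✓)  1111-(✓)
size-2^2 implicants → --001  --100(✓)  --110(✓)  -01-0(✓)  -1-00(✓)  -1-01(✓)  -1-10(✓)  -10-0(✓)  -100-(✓)  -11-0(✓)  -110-(✓)  0--00  0-00-  0-1-0(✓)  01--0(✓)  01-0-(✓)  1--01  1--10  1-1-0(✓)  1-1-1(✓)  1-10-(✓)  1-11-(✓)  101--(✓)  11--0(✓)  11-0-(✓)  111--(✓)
size-2^3 implicants → --1-0  -1--0  -1-0-  1-1--
Unchecked terms (primes): --001, --1-0, -1--0, -1-0-, 0--00, 0-00-, 000-1, 1--01, 1--10, 1-1--
Minterm coverage:
  m0 ⊆ 0--00,0-00-
  m1 ⊆ --001,0-00-,000-1
  m4 ⊆ --1-0,0--00
  m8 ⊆ -1--0,-1-0-,0--00,0-00-
  m9 ⊆ --001,-1-0-,0-00-
  m10 ⊆ -1--0 [E]
  m12 ⊆ --1-0,-1--0,-1-0-,0--00
  m13 ⊆ -1-0- [E]
  m18 ⊆ 1--10 [E]
  m20 ⊆ --1-0,1-1--
  m21 ⊆ 1--01,1-1--
  m22 ⊆ --1-0,1--10,1-1--
  m23 ⊆ 1-1-- [E]
  m24 ⊆ -1--0,-1-0-
  m25 ⊆ --001,-1-0-,1--01
  m26 ⊆ -1--0,1--10
  m28 ⊆ --1-0,-1--0,-1-0-,1-1--
  m29 ⊆ -1-0-,1--01,1-1--
  m30 ⊆ --1-0,-1--0,1--10,1-1--
  m31 ⊆ 1-1-- [E]
E = {-1--0, -1-0-, 1--10, 1-1--}

NO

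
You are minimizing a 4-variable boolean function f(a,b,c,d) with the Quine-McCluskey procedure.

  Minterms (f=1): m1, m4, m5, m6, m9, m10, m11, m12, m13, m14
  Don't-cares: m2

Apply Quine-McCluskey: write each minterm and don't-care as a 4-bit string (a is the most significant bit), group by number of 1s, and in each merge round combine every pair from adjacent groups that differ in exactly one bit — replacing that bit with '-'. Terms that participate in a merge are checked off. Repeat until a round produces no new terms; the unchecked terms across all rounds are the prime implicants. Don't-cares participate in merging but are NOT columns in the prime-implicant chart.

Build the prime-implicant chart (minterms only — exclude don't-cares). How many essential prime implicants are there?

Round 0: 0001✓ 0010✓ 0100✓ 0101✓ 0110✓ 1001✓ 1010✓ 1011✓ 1100✓ 1101✓ 1110✓
Round 1: -001✓ -010✓ -100✓ -101✓ -110✓ 0-01✓ 0-10✓ 01-0✓ 010-✓ 1-01✓ 1-10✓ 10-1 101- 11-0✓ 110-✓
Round 2: --01 --10 -1-0 -10-
PIs = {--01, --10, -1-0, -10-, 10-1, 101-}
Coverage chart:
  m1: --01 ←essential
  m4: -1-0,-10-
  m5: --01,-10-
  m6: --10,-1-0
  m9: --01,10-1
  m10: --10,101-
  m11: 10-1,101-
  m12: -1-0,-10-
  m13: --01,-10-
  m14: --10,-1-0
Essential: --01

1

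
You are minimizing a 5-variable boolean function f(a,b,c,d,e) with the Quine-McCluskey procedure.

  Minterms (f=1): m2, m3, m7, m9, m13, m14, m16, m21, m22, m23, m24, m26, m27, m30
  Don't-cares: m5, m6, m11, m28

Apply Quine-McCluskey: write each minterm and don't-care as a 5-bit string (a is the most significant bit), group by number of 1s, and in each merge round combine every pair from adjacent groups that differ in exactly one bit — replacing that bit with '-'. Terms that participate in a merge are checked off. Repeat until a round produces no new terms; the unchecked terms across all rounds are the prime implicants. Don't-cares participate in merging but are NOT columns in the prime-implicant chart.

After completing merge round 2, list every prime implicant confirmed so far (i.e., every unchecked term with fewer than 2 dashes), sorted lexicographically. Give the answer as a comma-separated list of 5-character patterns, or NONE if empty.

[col 0] 00010*, 00011*, 00101*, 00110*, 00111*, 01001*, 01011*, 01101*, 01110*, 10000*, 10101*, 10110*, 10111*, 11000*, 11010*, 11011*, 11100*, 11110*
[col 1] -0101*, -0110*, -0111*, -1011, -1110*, 0-011, 0-101, 0-110*, 00-10*, 00-11*, 0001-*, 001-1*, 0011-*, 01-01, 010-1, 1-000, 1-110*, 101-1*, 1011-*, 11-00*, 11-10*, 110-0*, 1101-, 111-0*
[col 2] --110, -01-1, -011-, 00-1-, 11--0
Prime implicants: --110, -01-1, -011-, -1011, 0-011, 0-101, 00-1-, 01-01, 010-1, 1-000, 11--0, 1101-

-1011, 0-011, 0-101, 01-01, 010-1, 1-000, 1101-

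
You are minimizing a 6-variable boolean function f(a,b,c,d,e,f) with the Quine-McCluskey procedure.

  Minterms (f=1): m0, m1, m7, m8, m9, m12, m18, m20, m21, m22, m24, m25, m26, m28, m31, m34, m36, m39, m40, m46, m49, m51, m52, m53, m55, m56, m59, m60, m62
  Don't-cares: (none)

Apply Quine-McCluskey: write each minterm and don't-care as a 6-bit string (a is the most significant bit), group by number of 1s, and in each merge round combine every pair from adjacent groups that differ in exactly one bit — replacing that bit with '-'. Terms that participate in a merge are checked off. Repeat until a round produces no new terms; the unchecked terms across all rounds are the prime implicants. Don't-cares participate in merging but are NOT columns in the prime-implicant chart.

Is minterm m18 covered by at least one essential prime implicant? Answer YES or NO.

Round 0: 000000✓ 000001✓ 000111✓ 001000✓ 001001✓ 001100✓ 010010✓ 010100✓ 010101✓ 010110✓ 011000✓ 011001✓ 011010✓ 011100✓ 011111 100010 100100✓ 100111✓ 101000✓ 101110✓ 110001✓ 110011✓ 110100✓ 110101✓ 110111✓ 111000✓ 111011✓ 111100✓ 111110✓
Round 1: -00111 -01000✓ -10100✓ -10101✓ -11000✓ -11100✓ 0-1000✓ 0-1001✓ 0-1100✓ 00-000✓ 00-001✓ 00000-✓ 001-00✓ 00100-✓ 01-010 01-100✓ 010-10 0101-0 01010-✓ 011-00✓ 0110-0 01100-✓ 1-0100 1-0111 1-1000✓ 1-1110 11-011 11-100✓ 110-01✓ 110-11✓ 1100-1✓ 1101-1✓ 11010-✓ 111-00✓ 1111-0
Round 2: --1000 -1-100 -1010- -11-00 0-1-00 0-100- 00-00- 110--1
PIs = {--1000, -00111, -1-100, -1010-, -11-00, 0-1-00, 0-100-, 00-00-, 01-010, 010-10, 0101-0, 0110-0, 011111, 1-0100, 1-0111, 1-1110, 100010, 11-011, 110--1, 1111-0}
Coverage chart:
  m0: 00-00- ←essential
  m1: 00-00- ←essential
  m7: -00111 ←essential
  m8: --1000,0-1-00,0-100-,00-00-
  m9: 0-100-,00-00-
  m12: 0-1-00 ←essential
  m18: 01-010,010-10
  m20: -1-100,-1010-,0101-0
  m21: -1010- ←essential
  m22: 010-10,0101-0
  m24: --1000,-11-00,0-1-00,0-100-,0110-0
  m25: 0-100- ←essential
  m26: 01-010,0110-0
  m28: -1-100,-11-00,0-1-00
  m31: 011111 ←essential
  m34: 100010 ←essential
  m36: 1-0100 ←essential
  m39: -00111,1-0111
  m40: --1000 ←essential
  m46: 1-1110 ←essential
  m49: 110--1 ←essential
  m51: 11-011,110--1
  m52: -1-100,-1010-,1-0100
  m53: -1010-,110--1
  m55: 1-0111,110--1
  m56: --1000,-11-00
  m59: 11-011 ←essential
  m60: -1-100,-11-00,1111-0
  m62: 1-1110,1111-0
Essential: --1000, -00111, -1010-, 0-1-00, 0-100-, 00-00-, 011111, 1-0100, 1-1110, 100010, 11-011, 110--1

NO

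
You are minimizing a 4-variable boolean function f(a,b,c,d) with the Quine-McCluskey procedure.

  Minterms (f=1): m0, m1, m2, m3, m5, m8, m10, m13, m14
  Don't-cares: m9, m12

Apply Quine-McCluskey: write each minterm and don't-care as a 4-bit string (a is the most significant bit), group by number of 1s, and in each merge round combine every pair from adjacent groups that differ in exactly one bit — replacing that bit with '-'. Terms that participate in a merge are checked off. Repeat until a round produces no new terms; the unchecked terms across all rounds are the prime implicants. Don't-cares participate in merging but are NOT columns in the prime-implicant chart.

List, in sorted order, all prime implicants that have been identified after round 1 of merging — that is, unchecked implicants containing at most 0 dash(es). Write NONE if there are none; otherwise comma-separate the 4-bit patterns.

size-2^0 implicants → 0000(✓)  0001(✓)  0010(✓)  0011(✓)  0101(✓)  1000(✓)  1001(✓)  1010(✓)  1100(✓)  1101(✓)  1110(✓)
size-2^1 implicants → -000(✓)  -001(✓)  -010(✓)  -101(✓)  0-01(✓)  00-0(✓)  00-1(✓)  000-(✓)  001-(✓)  1-00(✓)  1-01(✓)  1-10(✓)  10-0(✓)  100-(✓)  11-0(✓)  110-(✓)
size-2^2 implicants → --01  -0-0  -00-  00--  1--0  1-0-
Unchecked terms (primes): --01, -0-0, -00-, 00--, 1--0, 1-0-

NONE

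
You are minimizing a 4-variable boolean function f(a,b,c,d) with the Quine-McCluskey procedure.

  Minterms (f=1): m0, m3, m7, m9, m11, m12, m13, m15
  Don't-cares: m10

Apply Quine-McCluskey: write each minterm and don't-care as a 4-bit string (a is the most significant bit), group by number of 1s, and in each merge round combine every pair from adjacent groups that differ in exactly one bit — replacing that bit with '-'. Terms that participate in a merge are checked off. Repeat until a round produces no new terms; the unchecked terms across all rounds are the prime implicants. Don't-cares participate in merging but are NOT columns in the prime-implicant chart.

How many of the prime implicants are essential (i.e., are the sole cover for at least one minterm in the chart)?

[col 0] 0000, 0011*, 0111*, 1001*, 1010*, 1011*, 1100*, 1101*, 1111*
[col 1] -011*, -111*, 0-11*, 1-01*, 1-11*, 10-1*, 101-, 11-1*, 110-
[col 2] --11, 1--1
Prime implicants: --11, 0000, 1--1, 101-, 110-
PI chart (minterm → PIs covering it):
  0 | 0000  (sole → essential)
  3 | --11  (sole → essential)
  7 | --11  (sole → essential)
  9 | 1--1  (sole → essential)
  11 | --11,1--1,101-
  12 | 110-  (sole → essential)
  13 | 1--1,110-
  15 | --11,1--1
Essential prime implicants: --11, 0000, 1--1, 110-

4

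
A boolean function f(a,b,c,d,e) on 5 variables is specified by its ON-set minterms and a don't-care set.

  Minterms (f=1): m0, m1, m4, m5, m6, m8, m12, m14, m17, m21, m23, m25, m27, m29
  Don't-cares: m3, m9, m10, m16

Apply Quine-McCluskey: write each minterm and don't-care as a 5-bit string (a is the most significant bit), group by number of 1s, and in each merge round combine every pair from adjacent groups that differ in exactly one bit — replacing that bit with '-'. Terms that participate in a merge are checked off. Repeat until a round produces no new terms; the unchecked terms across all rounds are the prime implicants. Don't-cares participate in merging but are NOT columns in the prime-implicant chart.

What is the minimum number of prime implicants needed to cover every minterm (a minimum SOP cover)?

[col 0] 00000*, 00001*, 00011*, 00100*, 00101*, 00110*, 01000*, 01001*, 01010*, 01100*, 01110*, 10000*, 10001*, 10101*, 10111*, 11001*, 11011*, 11101*
[col 1] -0000*, -0001*, -0101*, -1001*, 0-000*, 0-001*, 0-100*, 0-110*, 00-00*, 00-01*, 000-1, 0000-*, 001-0*, 0010-*, 01-00*, 01-10*, 010-0*, 0100-*, 011-0*, 1-001*, 1-101*, 10-01*, 1000-*, 101-1, 11-01*, 110-1
[col 2] --001, -0-01, -000-, 0--00, 0-00-, 0-1-0, 00-0-, 01--0, 1--01
Prime implicants: --001, -0-01, -000-, 0--00, 0-00-, 0-1-0, 00-0-, 000-1, 01--0, 1--01, 101-1, 110-1
PI chart (minterm → PIs covering it):
  0 | -000-,0--00,0-00-,00-0-
  1 | --001,-0-01,-000-,0-00-,00-0-,000-1
  4 | 0--00,0-1-0,00-0-
  5 | -0-01,00-0-
  6 | 0-1-0  (sole → essential)
  8 | 0--00,0-00-,01--0
  12 | 0--00,0-1-0,01--0
  14 | 0-1-0,01--0
  17 | --001,-0-01,-000-,1--01
  21 | -0-01,1--01,101-1
  23 | 101-1  (sole → essential)
  25 | --001,1--01,110-1
  27 | 110-1  (sole → essential)
  29 | 1--01  (sole → essential)
Essential prime implicants: 0-1-0, 1--01, 101-1, 110-1
Petrick residual → -0-01, 0--00
Minimum SOP uses 6 PIs: b'd'e + a'd'e' + a'ce' + ad'e + ab'ce + abc'e

6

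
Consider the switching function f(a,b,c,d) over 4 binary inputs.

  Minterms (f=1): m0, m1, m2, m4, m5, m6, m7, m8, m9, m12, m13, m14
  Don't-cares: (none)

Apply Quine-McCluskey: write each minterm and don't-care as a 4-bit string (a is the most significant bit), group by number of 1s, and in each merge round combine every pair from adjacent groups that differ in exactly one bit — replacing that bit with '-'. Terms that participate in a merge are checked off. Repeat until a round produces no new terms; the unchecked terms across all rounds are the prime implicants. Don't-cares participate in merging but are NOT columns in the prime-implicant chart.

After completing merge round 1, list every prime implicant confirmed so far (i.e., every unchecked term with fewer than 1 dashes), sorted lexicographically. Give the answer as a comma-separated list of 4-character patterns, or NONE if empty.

size-2^0 implicants → 0000(✓)  0001(✓)  0010(✓)  0100(✓)  0101(✓)  0110(✓)  0111(✓)  1000(✓)  1001(✓)  1100(✓)  1101(✓)  1110(✓)
size-2^1 implicants → -000(✓)  -001(✓)  -100(✓)  -101(✓)  -110(✓)  0-00(✓)  0-01(✓)  0-10(✓)  00-0(✓)  000-(✓)  01-0(✓)  01-1(✓)  010-(✓)  011-(✓)  1-00(✓)  1-01(✓)  100-(✓)  11-0(✓)  110-(✓)
size-2^2 implicants → --00(✓)  --01(✓)  -00-(✓)  -1-0  -10-(✓)  0--0  0-0-(✓)  01--  1-0-(✓)
size-2^3 implicants → --0-
Unchecked terms (primes): --0-, -1-0, 0--0, 01--

NONE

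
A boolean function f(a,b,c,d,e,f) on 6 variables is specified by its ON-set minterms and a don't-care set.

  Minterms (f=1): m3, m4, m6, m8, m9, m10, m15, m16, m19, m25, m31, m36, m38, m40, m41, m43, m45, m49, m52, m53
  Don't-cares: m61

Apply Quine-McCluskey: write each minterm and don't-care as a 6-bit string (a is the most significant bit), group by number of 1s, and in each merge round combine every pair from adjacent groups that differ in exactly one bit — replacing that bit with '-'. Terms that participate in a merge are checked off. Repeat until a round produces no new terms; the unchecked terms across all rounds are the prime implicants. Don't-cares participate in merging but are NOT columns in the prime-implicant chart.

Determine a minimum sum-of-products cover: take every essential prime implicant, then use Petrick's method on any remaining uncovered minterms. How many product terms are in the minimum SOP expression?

11

[col 0] 000011*, 000100*, 000110*, 001000*, 001001*, 001010*, 001111*, 010000, 010011*, 011001*, 011111*, 100100*, 100110*, 101000*, 101001*, 101011*, 101101*, 110001*, 110100*, 110101*, 111101*
[col 1] -00100*, -00110*, -01000*, -01001*, 0-0011, 0-1001, 0-1111, 0001-0*, 0010-0, 00100-*, 1-0100, 1-1101, 1001-0*, 101-01, 1010-1, 10100-*, 11-101, 110-01, 11010-
[col 2] -001-0, -0100-
Prime implicants: -001-0, -0100-, 0-0011, 0-1001, 0-1111, 0010-0, 010000, 1-0100, 1-1101, 101-01, 1010-1, 11-101, 110-01, 11010-
PI chart (minterm → PIs covering it):
  3 | 0-0011  (sole → essential)
  4 | -001-0  (sole → essential)
  6 | -001-0  (sole → essential)
  8 | -0100-,0010-0
  9 | -0100-,0-1001
  10 | 0010-0  (sole → essential)
  15 | 0-1111  (sole → essential)
  16 | 010000  (sole → essential)
  19 | 0-0011  (sole → essential)
  25 | 0-1001  (sole → essential)
  31 | 0-1111  (sole → essential)
  36 | -001-0,1-0100
  38 | -001-0  (sole → essential)
  40 | -0100-  (sole → essential)
  41 | -0100-,101-01,1010-1
  43 | 1010-1  (sole → essential)
  45 | 1-1101,101-01
  49 | 110-01  (sole → essential)
  52 | 1-0100,11010-
  53 | 11-101,110-01,11010-
Essential prime implicants: -001-0, -0100-, 0-0011, 0-1001, 0-1111, 0010-0, 010000, 1010-1, 110-01
Petrick residual → 1-0100, 1-1101
Minimum SOP uses 11 PIs: b'c'df' + b'cd'e' + a'c'd'ef + a'cd'e'f + a'cdef + a'b'cd'f' + a'bc'd'e'f' + ac'de'f' + acde'f + ab'cd'f + abc'e'f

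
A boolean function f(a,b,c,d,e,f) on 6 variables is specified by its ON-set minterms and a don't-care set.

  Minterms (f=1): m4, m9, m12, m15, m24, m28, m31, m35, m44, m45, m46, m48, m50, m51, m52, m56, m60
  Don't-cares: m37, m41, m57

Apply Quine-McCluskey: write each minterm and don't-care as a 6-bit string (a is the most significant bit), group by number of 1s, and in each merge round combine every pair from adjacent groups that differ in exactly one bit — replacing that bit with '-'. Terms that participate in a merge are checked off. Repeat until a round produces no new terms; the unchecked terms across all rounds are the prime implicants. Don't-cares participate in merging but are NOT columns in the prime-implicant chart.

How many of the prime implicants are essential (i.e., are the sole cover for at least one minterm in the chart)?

7

size-2^0 implicants → 000100(✓)  001001(✓)  001100(✓)  001111(✓)  011000(✓)  011100(✓)  011111(✓)  100011(✓)  100101(✓)  101001(✓)  101100(✓)  101101(✓)  101110(✓)  110000(✓)  110010(✓)  110011(✓)  110100(✓)  111000(✓)  111001(✓)  111100(✓)
size-2^1 implicants → -01001  -01100(✓)  -11000(✓)  -11100(✓)  0-1100(✓)  0-1111  00-100  011-00(✓)  1-0011  1-1001  1-1100(✓)  10-101  101-01  1011-0  10110-  11-000(✓)  11-100(✓)  110-00(✓)  1100-0  11001-  111-00(✓)  11100-
size-2^2 implicants → --1100  -11-00  11--00
Unchecked terms (primes): --1100, -01001, -11-00, 0-1111, 00-100, 1-0011, 1-1001, 10-101, 101-01, 1011-0, 10110-, 11--00, 1100-0, 11001-, 11100-
Minterm coverage:
  m4 ⊆ 00-100 [E]
  m9 ⊆ -01001 [E]
  m12 ⊆ --1100,00-100
  m15 ⊆ 0-1111 [E]
  m24 ⊆ -11-00 [E]
  m28 ⊆ --1100,-11-00
  m31 ⊆ 0-1111 [E]
  m35 ⊆ 1-0011 [E]
  m44 ⊆ --1100,1011-0,10110-
  m45 ⊆ 10-101,101-01,10110-
  m46 ⊆ 1011-0 [E]
  m48 ⊆ 11--00,1100-0
  m50 ⊆ 1100-0,11001-
  m51 ⊆ 1-0011,11001-
  m52 ⊆ 11--00 [E]
  m56 ⊆ -11-00,11--00,11100-
  m60 ⊆ --1100,-11-00,11--00
E = {-01001, -11-00, 0-1111, 00-100, 1-0011, 1011-0, 11--00}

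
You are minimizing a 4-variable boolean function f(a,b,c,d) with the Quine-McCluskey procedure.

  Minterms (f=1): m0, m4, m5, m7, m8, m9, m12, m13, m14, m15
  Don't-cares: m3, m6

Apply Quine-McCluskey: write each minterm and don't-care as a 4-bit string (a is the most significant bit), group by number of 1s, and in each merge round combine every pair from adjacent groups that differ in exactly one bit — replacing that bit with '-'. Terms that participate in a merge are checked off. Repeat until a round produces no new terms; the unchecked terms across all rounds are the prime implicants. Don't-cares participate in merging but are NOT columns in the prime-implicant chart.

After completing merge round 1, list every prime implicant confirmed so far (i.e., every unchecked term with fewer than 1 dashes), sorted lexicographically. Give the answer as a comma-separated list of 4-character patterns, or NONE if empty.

size-2^0 implicants → 0000(✓)  0011(✓)  0100(✓)  0101(✓)  0110(✓)  0111(✓)  1000(✓)  1001(✓)  1100(✓)  1101(✓)  1110(✓)  1111(✓)
size-2^1 implicants → -000(✓)  -100(✓)  -101(✓)  -110(✓)  -111(✓)  0-00(✓)  0-11  01-0(✓)  01-1(✓)  010-(✓)  011-(✓)  1-00(✓)  1-01(✓)  100-(✓)  11-0(✓)  11-1(✓)  110-(✓)  111-(✓)
size-2^2 implicants → --00  -1-0(✓)  -1-1(✓)  -10-(✓)  -11-(✓)  01--(✓)  1-0-  11--(✓)
size-2^3 implicants → -1--
Unchecked terms (primes): --00, -1--, 0-11, 1-0-

NONE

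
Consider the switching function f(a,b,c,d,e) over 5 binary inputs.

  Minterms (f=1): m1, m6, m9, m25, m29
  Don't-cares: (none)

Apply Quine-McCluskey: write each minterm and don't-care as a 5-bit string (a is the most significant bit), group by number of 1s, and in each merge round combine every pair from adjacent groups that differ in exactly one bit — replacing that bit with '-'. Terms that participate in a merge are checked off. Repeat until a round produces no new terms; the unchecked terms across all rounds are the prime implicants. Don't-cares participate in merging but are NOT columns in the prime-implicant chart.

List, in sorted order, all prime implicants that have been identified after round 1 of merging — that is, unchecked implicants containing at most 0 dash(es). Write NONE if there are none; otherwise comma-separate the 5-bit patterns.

00110

[col 0] 00001*, 00110, 01001*, 11001*, 11101*
[col 1] -1001, 0-001, 11-01
Prime implicants: -1001, 0-001, 00110, 11-01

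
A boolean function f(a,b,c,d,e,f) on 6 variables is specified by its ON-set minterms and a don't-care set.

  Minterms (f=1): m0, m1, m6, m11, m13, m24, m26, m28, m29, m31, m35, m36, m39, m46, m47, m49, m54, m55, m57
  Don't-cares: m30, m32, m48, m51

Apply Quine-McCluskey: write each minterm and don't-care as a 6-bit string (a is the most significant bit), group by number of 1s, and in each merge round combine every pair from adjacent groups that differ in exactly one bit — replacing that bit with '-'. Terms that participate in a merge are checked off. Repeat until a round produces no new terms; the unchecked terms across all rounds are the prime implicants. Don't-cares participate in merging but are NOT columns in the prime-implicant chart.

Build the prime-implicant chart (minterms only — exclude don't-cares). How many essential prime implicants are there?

11

Round 0: 000000✓ 000001✓ 000110 001011 001101✓ 011000✓ 011010✓ 011100✓ 011101✓ 011110✓ 011111✓ 100000✓ 100011✓ 100100✓ 100111✓ 101110✓ 101111✓ 110000✓ 110001✓ 110011✓ 110110✓ 110111✓ 111001✓
Round 1: -00000 0-1101 00000- 011-00✓ 011-10✓ 0110-0✓ 0111-0✓ 0111-1✓ 01110-✓ 01111-✓ 1-0000 1-0011✓ 1-0111✓ 10-111 100-00 100-11✓ 10111- 11-001 110-11✓ 1100-1 11000- 11011-
Round 2: 011--0 0111-- 1-0-11
PIs = {-00000, 0-1101, 00000-, 000110, 001011, 011--0, 0111--, 1-0-11, 1-0000, 10-111, 100-00, 10111-, 11-001, 1100-1, 11000-, 11011-}
Coverage chart:
  m0: -00000,00000-
  m1: 00000- ←essential
  m6: 000110 ←essential
  m11: 001011 ←essential
  m13: 0-1101 ←essential
  m24: 011--0 ←essential
  m26: 011--0 ←essential
  m28: 011--0,0111--
  m29: 0-1101,0111--
  m31: 0111-- ←essential
  m35: 1-0-11 ←essential
  m36: 100-00 ←essential
  m39: 1-0-11,10-111
  m46: 10111- ←essential
  m47: 10-111,10111-
  m49: 11-001,1100-1,11000-
  m54: 11011- ←essential
  m55: 1-0-11,11011-
  m57: 11-001 ←essential
Essential: 0-1101, 00000-, 000110, 001011, 011--0, 0111--, 1-0-11, 100-00, 10111-, 11-001, 11011-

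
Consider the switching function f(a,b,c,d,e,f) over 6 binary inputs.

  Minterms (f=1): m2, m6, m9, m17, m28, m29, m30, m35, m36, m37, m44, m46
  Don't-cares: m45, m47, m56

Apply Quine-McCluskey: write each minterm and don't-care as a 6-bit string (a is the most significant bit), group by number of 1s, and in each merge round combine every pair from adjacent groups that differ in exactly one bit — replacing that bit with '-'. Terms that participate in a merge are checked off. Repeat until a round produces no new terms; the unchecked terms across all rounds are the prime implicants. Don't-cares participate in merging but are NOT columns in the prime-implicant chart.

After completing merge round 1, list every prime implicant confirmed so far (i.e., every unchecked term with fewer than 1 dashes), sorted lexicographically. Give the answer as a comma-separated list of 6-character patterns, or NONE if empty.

001001, 010001, 100011, 111000

Round 0: 000010✓ 000110✓ 001001 010001 011100✓ 011101✓ 011110✓ 100011 100100✓ 100101✓ 101100✓ 101101✓ 101110✓ 101111✓ 111000
Round 1: 000-10 0111-0 01110- 10-100✓ 10-101✓ 10010-✓ 1011-0✓ 1011-1✓ 10110-✓ 10111-✓
Round 2: 10-10- 1011--
PIs = {000-10, 001001, 010001, 0111-0, 01110-, 10-10-, 100011, 1011--, 111000}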